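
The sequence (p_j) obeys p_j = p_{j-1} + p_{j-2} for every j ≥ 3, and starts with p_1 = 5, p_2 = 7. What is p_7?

Applying the relation repeatedly:
p_3 = 12;  p_4 = 19;  p_5 = 31;  p_6 = 50;  p_7 = 81.

81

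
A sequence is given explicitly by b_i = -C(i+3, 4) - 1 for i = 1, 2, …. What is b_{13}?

-1821

C(16, 4) = 1820, so b_{13} = -1821.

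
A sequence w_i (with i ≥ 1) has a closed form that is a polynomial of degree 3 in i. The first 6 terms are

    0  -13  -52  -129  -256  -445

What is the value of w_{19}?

-14004

1st diffs: -13, -39, -77, -127, -189.
2nd diffs: -26, -38, -50, -62.
3rd diffs: -12, -12, -12 (constant).
Newton forward-difference form: w_i = (-13)·C(i-1,1) + (-26)·C(i-1,2) + (-12)·C(i-1,3).
At i = 19: i-1 = 18, so w_{19} = -234 - 3978 - 9792 = -14004.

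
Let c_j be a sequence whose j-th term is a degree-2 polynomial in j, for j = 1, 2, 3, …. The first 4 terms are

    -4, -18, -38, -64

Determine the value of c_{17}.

-948

1st diffs: -14, -20, -26.
2nd diffs: -6, -6 (constant).
Newton forward-difference form: c_j = -4 + (-14)·C(j-1,1) + (-6)·C(j-1,2).
At j = 17: j-1 = 16, so c_{17} = -4 - 224 - 720 = -948.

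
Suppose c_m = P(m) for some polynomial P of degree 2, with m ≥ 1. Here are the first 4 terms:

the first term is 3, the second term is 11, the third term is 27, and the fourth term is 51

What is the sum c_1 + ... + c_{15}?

4525

1st diffs: 8, 16, 24.
2nd diffs: 8, 8 (constant).
Newton forward-difference form: c_m = 3 + 8·C(m-1,1) + 8·C(m-1,2).
Continuing: …, 83, 123, 171, 227, …, c_{15} = 843.
Summing m = 1..15 (15 terms) gives 4525.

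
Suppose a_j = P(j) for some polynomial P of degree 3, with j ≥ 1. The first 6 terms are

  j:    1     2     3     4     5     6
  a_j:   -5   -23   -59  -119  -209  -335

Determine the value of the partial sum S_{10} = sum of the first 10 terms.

1st diffs: -18, -36, -60, -90, -126.
2nd diffs: -18, -24, -30, -36.
3rd diffs: -6, -6, -6 (constant).
Newton forward-difference form: a_j = -5 + (-18)·C(j-1,1) + (-18)·C(j-1,2) + (-6)·C(j-1,3).
Continuing: -503, -719, -989, -1319.
Summing j = 1..10 (10 terms) gives -4280.

-4280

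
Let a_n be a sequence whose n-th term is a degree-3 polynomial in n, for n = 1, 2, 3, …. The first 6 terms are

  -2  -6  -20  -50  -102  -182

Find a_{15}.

1st diffs: -4, -14, -30, -52, -80.
2nd diffs: -10, -16, -22, -28.
3rd diffs: -6, -6, -6 (constant).
Newton forward-difference form: a_n = -2 + (-4)·C(n-1,1) + (-10)·C(n-1,2) + (-6)·C(n-1,3).
At n = 15: n-1 = 14, so a_{15} = -2 - 56 - 910 - 2184 = -3152.

-3152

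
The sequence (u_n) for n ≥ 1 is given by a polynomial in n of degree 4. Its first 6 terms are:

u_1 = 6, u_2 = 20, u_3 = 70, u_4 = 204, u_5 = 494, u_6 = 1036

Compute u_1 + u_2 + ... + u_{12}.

51684

1st diffs: 14, 50, 134, 290, 542.
2nd diffs: 36, 84, 156, 252.
3rd diffs: 48, 72, 96.
4th diffs: 24, 24 (constant).
Newton forward-difference form: u_n = 6 + 14·C(n-1,1) + 36·C(n-1,2) + 48·C(n-1,3) + 24·C(n-1,4).
Continuing: …, 1950, 3380, 5494, 8484, …, u_{12} = 17980.
Summing n = 1..12 (12 terms) gives 51684.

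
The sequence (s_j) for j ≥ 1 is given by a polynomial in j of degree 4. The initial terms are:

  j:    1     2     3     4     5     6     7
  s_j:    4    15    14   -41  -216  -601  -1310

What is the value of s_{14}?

1st diffs: 11, -1, -55, -175, -385, -709.
2nd diffs: -12, -54, -120, -210, -324.
3rd diffs: -42, -66, -90, -114.
4th diffs: -24, -24, -24 (constant).
So s_j = -j^4 + 3j^3 + j^2 + 2j - 1.
Evaluating at j = 14 gives s_{14} = -29961.

-29961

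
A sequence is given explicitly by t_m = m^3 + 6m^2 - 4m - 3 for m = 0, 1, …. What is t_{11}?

2010

t_{11} = 1·11^3 + 6·11^2 - 4·11 - 3 = 2010.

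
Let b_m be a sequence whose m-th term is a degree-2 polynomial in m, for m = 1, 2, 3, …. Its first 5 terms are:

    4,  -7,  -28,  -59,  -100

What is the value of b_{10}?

-455

1st diffs: -11, -21, -31, -41.
2nd diffs: -10, -10, -10 (constant).
So b_m = -5m^2 + 4m + 5.
Evaluating at m = 10 gives b_{10} = -455.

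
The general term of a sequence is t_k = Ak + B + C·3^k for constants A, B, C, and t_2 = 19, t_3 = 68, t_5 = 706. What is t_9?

At k = 2, 3, 5: 2A + B + 9C = 19; 3A + B + 27C = 68; 5A + B + 243C = 706.
Subtracting the first from the second: A + 18C = 49.
Subtracting the second from the third: 2A + 216C = 638.
Solving: C = 3, A = -5, then B = 2.
So t_k = -5·k + 2 + 3·3^k; at k=9 this is 59006.

59006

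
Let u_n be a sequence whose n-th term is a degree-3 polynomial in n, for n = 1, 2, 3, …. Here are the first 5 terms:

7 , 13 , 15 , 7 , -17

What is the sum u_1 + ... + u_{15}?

-9275

1st diffs: 6, 2, -8, -24.
2nd diffs: -4, -10, -16.
3rd diffs: -6, -6 (constant).
Newton forward-difference form: u_n = 7 + 6·C(n-1,1) + (-4)·C(n-1,2) + (-6)·C(n-1,3).
Continuing: …, -63, -137, -245, -393, …, u_{15} = -2457.
Summing n = 1..15 (15 terms) gives -9275.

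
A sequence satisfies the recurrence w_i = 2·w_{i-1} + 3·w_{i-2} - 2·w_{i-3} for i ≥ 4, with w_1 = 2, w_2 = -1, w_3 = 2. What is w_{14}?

-17209

Iterate the recurrence:
w_4 = -3; w_5 = 2; w_6 = -9; …; w_{11} = -750; w_{12} = -2195; w_{13} = -6062; w_{14} = -17209.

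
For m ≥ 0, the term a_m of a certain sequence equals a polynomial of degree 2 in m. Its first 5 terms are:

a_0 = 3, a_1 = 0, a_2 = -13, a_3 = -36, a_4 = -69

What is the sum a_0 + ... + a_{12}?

1st diffs: -3, -13, -23, -33.
2nd diffs: -10, -10, -10 (constant).
Newton forward-difference form: a_m = 3 + (-3)·C(m,1) + (-10)·C(m,2).
Continuing: …, -112, -165, -228, -301, …, a_{12} = -693.
Summing m = 0..12 (13 terms) gives -3055.

-3055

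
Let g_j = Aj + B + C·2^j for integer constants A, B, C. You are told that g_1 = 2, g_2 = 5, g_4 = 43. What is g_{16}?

262063

Plug in j = 1, 2, 4: A + B + 2C = 2; 2A + B + 4C = 5; 4A + B + 16C = 43.
Subtracting the first from the second: A + 2C = 3.
Subtracting the second from the third: 2A + 12C = 38.
Solving: C = 4, A = -5, then B = -1.
So g_j = -5·j + (-1) + 4·2^j; at j=16 this is 262063.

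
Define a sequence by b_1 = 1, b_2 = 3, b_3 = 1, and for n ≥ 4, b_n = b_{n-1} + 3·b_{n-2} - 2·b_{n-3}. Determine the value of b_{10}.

360

Compute successive terms:
b_4 = 8  b_5 = 5  b_6 = 27  b_7 = 26  b_8 = 97  b_9 = 121  b_{10} = 360.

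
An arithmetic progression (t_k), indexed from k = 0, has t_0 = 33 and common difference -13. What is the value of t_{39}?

t_k = 33 + (k - 0)·(-13).
t_{39} = 33 + 39·(-13) = -474.

-474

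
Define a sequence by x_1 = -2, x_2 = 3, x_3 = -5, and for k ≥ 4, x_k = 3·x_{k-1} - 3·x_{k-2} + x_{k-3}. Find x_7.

Step forward from the initial values:
x_4 = -26; x_5 = -60; x_6 = -107; x_7 = -167.

-167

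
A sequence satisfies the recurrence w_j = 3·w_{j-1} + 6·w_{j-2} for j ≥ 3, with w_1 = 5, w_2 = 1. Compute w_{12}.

Step forward from the initial values:
w_3 = 33  w_4 = 105  w_5 = 513  w_6 = 2169  w_7 = 9585  w_8 = 41769  w_9 = 182817  w_{10} = 799065  w_{11} = 3494097  w_{12} = 15276681.

15276681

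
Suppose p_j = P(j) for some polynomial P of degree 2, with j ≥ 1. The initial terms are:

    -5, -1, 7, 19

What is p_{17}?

1st diffs: 4, 8, 12.
2nd diffs: 4, 4 (constant).
So p_j = 2j^2 - 2j - 5.
Evaluating at j = 17 gives p_{17} = 539.

539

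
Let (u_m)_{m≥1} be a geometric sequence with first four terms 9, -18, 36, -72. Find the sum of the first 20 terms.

-3145725

Common ratio r = -2.
u_m = 9·(-2)^(m-1).
S = 9·((-2)^20 - 1)/(-2 - 1) = 9·(1048576 - 1)/(-3) = -3145725.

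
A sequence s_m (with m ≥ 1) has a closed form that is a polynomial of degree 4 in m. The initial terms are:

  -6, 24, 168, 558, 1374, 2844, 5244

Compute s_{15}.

106884

1st diffs: 30, 144, 390, 816, 1470, 2400.
2nd diffs: 114, 246, 426, 654, 930.
3rd diffs: 132, 180, 228, 276.
4th diffs: 48, 48, 48 (constant).
So s_m = 2m^4 + 2m^3 - 5m^2 + m - 6.
Evaluating at m = 15 gives s_{15} = 106884.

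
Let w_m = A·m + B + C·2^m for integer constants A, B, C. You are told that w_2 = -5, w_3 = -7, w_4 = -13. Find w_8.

-245

Write the equations: 2A + B + 4C = -5; 3A + B + 8C = -7; 4A + B + 16C = -13.
Subtracting the first from the second: A + 4C = -2.
Subtracting the second from the third: A + 8C = -6.
Solving: C = -1, A = 2, then B = -5.
So w_m = 2·m + (-5) + (-1)·2^m; at m=8 this is -245.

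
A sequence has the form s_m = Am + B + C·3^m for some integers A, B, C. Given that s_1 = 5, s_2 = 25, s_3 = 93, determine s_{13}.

At m = 1, 2, 3: A + B + 3C = 5; 2A + B + 9C = 25; 3A + B + 27C = 93.
Subtracting the first from the second: A + 6C = 20.
Subtracting the second from the third: A + 18C = 68.
Solving: C = 4, A = -4, then B = -3.
Hence s_{13} = -4·13 + (-3) + 4·1594323 = 6377237.

6377237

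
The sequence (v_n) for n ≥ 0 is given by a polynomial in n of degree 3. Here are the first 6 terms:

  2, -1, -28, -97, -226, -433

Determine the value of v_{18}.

-18412

1st diffs: -3, -27, -69, -129, -207.
2nd diffs: -24, -42, -60, -78.
3rd diffs: -18, -18, -18 (constant).
So v_n = -3n^3 - 3n^2 + 3n + 2.
Evaluating at n = 18 gives v_{18} = -18412.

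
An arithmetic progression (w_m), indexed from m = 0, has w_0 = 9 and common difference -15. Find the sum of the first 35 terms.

w_m = 9 + (m - 0)·(-15).
w_{34} = -501; S = 35·(9 + (-501))/2 = -8610.

-8610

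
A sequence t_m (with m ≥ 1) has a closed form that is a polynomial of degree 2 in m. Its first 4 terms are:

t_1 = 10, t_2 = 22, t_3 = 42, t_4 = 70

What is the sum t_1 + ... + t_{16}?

1st diffs: 12, 20, 28.
2nd diffs: 8, 8 (constant).
So t_m = 4m^2 + 6.
Continuing: …, 106, 150, 202, 262, …, t_{16} = 1030.
Summing m = 1..16 (16 terms) gives 6080.

6080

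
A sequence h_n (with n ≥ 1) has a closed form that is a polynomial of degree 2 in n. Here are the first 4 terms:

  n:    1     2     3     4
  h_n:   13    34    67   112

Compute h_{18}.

1st diffs: 21, 33, 45.
2nd diffs: 12, 12 (constant).
Newton forward-difference form: h_n = 13 + 21·C(n-1,1) + 12·C(n-1,2).
At n = 18: n-1 = 17, so h_{18} = 13 + 357 + 1632 = 2002.

2002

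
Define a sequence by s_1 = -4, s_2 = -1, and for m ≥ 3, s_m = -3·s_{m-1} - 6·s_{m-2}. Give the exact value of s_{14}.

616005

s_3 = 27  s_4 = -75  s_5 = 63  …  s_{11} = 38151  s_{12} = -23571  s_{13} = -158193  s_{14} = 616005.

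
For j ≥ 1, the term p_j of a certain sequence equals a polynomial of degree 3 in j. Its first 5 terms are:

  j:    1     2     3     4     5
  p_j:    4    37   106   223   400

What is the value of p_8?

1st diffs: 33, 69, 117, 177.
2nd diffs: 36, 48, 60.
3rd diffs: 12, 12 (constant).
Newton forward-difference form: p_j = 4 + 33·C(j-1,1) + 36·C(j-1,2) + 12·C(j-1,3).
At j = 8: j-1 = 7, so p_8 = 4 + 231 + 756 + 420 = 1411.

1411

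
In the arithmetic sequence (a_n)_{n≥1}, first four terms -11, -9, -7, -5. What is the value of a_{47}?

81

Common difference d = 2.
a_n = -11 + (n - 1)·2.
a_{47} = -11 + 46·2 = 81.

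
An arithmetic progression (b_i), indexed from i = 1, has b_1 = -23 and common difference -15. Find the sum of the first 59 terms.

b_i = -23 + (i - 1)·(-15).
b_{59} = -893; S = 59·(-23 + (-893))/2 = -27022.

-27022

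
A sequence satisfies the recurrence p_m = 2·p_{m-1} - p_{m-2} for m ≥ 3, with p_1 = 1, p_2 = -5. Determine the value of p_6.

p_3 = -11  p_4 = -17  p_5 = -23  p_6 = -29.
(Characteristic roots are 1 and 1.)

-29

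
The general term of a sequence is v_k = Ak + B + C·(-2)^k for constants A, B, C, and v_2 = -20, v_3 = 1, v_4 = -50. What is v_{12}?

-8234

The three given values yield: 2A + B + 4C = -20; 3A + B - 8C = 1; 4A + B + 16C = -50.
Subtracting the first from the second: A - 12C = 21.
Subtracting the second from the third: A + 24C = -51.
Solving: C = -2, A = -3, then B = -6.
Hence v_{12} = -3·12 + (-6) + (-2)·4096 = -8234.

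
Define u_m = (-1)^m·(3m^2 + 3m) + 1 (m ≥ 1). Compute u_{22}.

1519

(-1)^22 = 1; 3m^2 + 3m at m=22 is 1518; so u_{22} = 1519.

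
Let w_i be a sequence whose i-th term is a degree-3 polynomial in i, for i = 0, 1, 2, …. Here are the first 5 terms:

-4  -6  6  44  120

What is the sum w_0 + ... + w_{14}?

22480

1st diffs: -2, 12, 38, 76.
2nd diffs: 14, 26, 38.
3rd diffs: 12, 12 (constant).
Newton forward-difference form: w_i = -4 + (-2)·C(i,1) + 14·C(i,2) + 12·C(i,3).
Continuing: …, 246, 434, 696, 1044, …, w_{14} = 5610.
Summing i = 0..14 (15 terms) gives 22480.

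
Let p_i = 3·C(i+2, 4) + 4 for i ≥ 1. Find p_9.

994

C(11, 4) = 330, so p_9 = 994.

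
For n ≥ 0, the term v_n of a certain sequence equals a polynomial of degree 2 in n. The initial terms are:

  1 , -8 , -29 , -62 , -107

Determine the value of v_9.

1st diffs: -9, -21, -33, -45.
2nd diffs: -12, -12, -12 (constant).
So v_n = -6n^2 - 3n + 1.
Evaluating at n = 9 gives v_9 = -512.

-512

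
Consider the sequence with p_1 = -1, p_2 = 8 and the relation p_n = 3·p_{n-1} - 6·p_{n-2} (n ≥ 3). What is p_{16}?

2707506

Applying the relation repeatedly:
p_3 = 30  p_4 = 42  p_5 = -54  …  p_{13} = -225990  p_{14} = -453438  p_{15} = -4374  p_{16} = 2707506.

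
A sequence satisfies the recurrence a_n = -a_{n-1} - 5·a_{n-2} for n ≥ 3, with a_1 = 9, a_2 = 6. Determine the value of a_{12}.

a_3 = -51; a_4 = 21; a_5 = 234; a_6 = -339; a_7 = -831; a_8 = 2526; a_9 = 1629; a_{10} = -14259; a_{11} = 6114; a_{12} = 65181.

65181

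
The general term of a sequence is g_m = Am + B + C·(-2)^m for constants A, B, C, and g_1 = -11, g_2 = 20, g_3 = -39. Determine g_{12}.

Write the equations: A + B - 2C = -11; 2A + B + 4C = 20; 3A + B - 8C = -39.
Subtracting the first from the second: A + 6C = 31.
Subtracting the second from the third: A - 12C = -59.
Solving: C = 5, A = 1, then B = -2.
Hence g_{12} = 1·12 + (-2) + 5·4096 = 20490.

20490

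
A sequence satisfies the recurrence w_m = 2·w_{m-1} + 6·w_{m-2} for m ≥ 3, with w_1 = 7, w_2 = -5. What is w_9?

38768

Compute successive terms:
w_3 = 32; w_4 = 34; w_5 = 260; w_6 = 724; w_7 = 3008; w_8 = 10360; w_9 = 38768.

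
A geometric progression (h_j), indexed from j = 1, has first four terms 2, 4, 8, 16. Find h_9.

512

Common ratio r = 2.
h_j = 2·2^(j-1).
h_9 = 2·2^8 = 512.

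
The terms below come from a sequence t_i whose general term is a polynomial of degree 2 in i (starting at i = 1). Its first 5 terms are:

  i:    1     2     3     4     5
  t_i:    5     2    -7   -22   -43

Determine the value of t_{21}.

1st diffs: -3, -9, -15, -21.
2nd diffs: -6, -6, -6 (constant).
Newton forward-difference form: t_i = 5 + (-3)·C(i-1,1) + (-6)·C(i-1,2).
At i = 21: i-1 = 20, so t_{21} = 5 - 60 - 1140 = -1195.

-1195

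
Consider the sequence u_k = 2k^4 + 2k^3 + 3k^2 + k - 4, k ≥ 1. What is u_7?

u_7 = 2·7^4 + 2·7^3 + 3·7^2 + 1·7 - 4 = 5638.

5638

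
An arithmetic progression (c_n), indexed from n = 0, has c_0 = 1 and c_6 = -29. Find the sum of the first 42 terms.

Common difference d = (-29 - 1) / (6 - 0) = -5.
c_n = 1 + (n - 0)·(-5).
c_{41} = -204; S = 42·(1 + (-204))/2 = -4263.

-4263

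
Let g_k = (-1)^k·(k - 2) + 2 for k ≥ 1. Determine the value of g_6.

6

(-1)^6 = 1; k - 2 at k=6 is 4; so g_6 = 6.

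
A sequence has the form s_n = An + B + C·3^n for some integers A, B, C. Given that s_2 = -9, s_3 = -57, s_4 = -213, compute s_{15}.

The three given values yield: 2A + B + 9C = -9; 3A + B + 27C = -57; 4A + B + 81C = -213.
Subtracting the first from the second: A + 18C = -48.
Subtracting the second from the third: A + 54C = -156.
Solving: C = -3, A = 6, then B = 6.
Hence s_{15} = 6·15 + 6 + (-3)·14348907 = -43046625.

-43046625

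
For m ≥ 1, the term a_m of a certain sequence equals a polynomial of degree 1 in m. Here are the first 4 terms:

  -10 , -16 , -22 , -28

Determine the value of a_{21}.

1st diffs: -6, -6, -6 (constant).
So a_m = -6m - 4.
Evaluating at m = 21 gives a_{21} = -130.

-130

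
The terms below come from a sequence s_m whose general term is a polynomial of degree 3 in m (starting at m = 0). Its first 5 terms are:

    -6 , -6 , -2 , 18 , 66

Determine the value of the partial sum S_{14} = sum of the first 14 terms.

1st diffs: 0, 4, 20, 48.
2nd diffs: 4, 16, 28.
3rd diffs: 12, 12 (constant).
Newton forward-difference form: s_m = -6 + 4·C(m,2) + 12·C(m,3).
Continuing: …, 154, 294, 498, 778, …, s_{13} = 3738.
Summing m = 0..13 (14 terms) gives 13384.

13384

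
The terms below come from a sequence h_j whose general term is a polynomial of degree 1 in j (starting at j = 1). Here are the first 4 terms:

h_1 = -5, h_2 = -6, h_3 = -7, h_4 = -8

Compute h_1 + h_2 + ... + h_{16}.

1st diffs: -1, -1, -1 (constant).
So h_j = -j - 4.
Continuing: …, -9, -10, -11, -12, …, h_{16} = -20.
Summing j = 1..16 (16 terms) gives -200.

-200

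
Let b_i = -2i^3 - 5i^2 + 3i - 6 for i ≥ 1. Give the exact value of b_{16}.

b_{16} = -2·16^3 - 5·16^2 + 3·16 - 6 = -9430.

-9430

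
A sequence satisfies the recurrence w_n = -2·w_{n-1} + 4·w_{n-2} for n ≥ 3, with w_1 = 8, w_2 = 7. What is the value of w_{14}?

-2756608

Compute successive terms:
w_3 = 18; w_4 = -8; w_5 = 88; …; w_{11} = 81408; w_{12} = -263168; w_{13} = 851968; w_{14} = -2756608.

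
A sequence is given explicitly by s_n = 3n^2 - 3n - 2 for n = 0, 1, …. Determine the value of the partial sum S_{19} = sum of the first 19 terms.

5776

Over n = 0..18: Σn = 171, Σn² = 2109.
Total = (3)·2109 + (-3)·171 + (-2)·19 = 5776.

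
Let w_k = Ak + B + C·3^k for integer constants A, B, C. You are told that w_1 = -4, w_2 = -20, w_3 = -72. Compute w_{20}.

-10460353160

Write the equations: A + B + 3C = -4; 2A + B + 9C = -20; 3A + B + 27C = -72.
Subtracting the first from the second: A + 6C = -16.
Subtracting the second from the third: A + 18C = -52.
Solving: C = -3, A = 2, then B = 3.
So w_k = 2·k + 3 + (-3)·3^k; at k=20 this is -10460353160.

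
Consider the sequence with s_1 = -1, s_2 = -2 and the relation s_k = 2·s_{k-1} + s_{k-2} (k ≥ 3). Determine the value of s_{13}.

-33461

Step forward from the initial values:
s_3 = -5  s_4 = -12  s_5 = -29  …  s_{10} = -2378  s_{11} = -5741  s_{12} = -13860  s_{13} = -33461.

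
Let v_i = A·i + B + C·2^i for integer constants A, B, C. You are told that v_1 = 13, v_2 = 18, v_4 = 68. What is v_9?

Plug in i = 1, 2, 4: A + B + 2C = 13; 2A + B + 4C = 18; 4A + B + 16C = 68.
Subtracting the first from the second: A + 2C = 5.
Subtracting the second from the third: 2A + 12C = 50.
Solving: C = 5, A = -5, then B = 8.
Hence v_9 = -5·9 + 8 + 5·512 = 2523.

2523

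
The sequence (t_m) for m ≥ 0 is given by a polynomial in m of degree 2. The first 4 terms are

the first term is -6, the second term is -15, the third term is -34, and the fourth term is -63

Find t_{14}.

1st diffs: -9, -19, -29.
2nd diffs: -10, -10 (constant).
So t_m = -5m^2 - 4m - 6.
Evaluating at m = 14 gives t_{14} = -1042.

-1042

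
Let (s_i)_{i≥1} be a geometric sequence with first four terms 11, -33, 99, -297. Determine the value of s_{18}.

-1420541793

Common ratio r = -3.
s_i = 11·(-3)^(i-1).
s_{18} = 11·(-3)^17 = -1420541793.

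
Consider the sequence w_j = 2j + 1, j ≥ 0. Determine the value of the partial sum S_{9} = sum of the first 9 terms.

Over j = 0..8: Σj = 36.
Total = (2)·36 + (1)·9 = 81.

81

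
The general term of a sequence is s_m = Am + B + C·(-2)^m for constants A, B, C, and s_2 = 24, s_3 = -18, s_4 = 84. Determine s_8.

Plug in m = 2, 3, 4: 2A + B + 4C = 24; 3A + B - 8C = -18; 4A + B + 16C = 84.
Subtracting the first from the second: A - 12C = -42.
Subtracting the second from the third: A + 24C = 102.
Solving: C = 4, A = 6, then B = -4.
So s_m = 6·m + (-4) + 4·(-2)^m; at m=8 this is 1068.

1068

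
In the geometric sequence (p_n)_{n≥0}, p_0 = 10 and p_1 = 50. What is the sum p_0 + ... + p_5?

39060

Common ratio r = 5.
p_n = 10·5^(n-0).
S = 10·(5^6 - 1)/(5 - 1) = 10·(15625 - 1)/(4) = 39060.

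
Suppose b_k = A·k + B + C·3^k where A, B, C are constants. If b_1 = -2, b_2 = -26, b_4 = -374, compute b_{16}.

-215233502

Plug in k = 1, 2, 4: A + B + 3C = -2; 2A + B + 9C = -26; 4A + B + 81C = -374.
Subtracting the first from the second: A + 6C = -24.
Subtracting the second from the third: 2A + 72C = -348.
Solving: C = -5, A = 6, then B = 7.
Therefore b_{16} = 96 + 7 + (-5)·43046721 = -215233502.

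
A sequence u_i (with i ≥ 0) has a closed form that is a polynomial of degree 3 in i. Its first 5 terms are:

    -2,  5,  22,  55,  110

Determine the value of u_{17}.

1st diffs: 7, 17, 33, 55.
2nd diffs: 10, 16, 22.
3rd diffs: 6, 6 (constant).
Newton forward-difference form: u_i = -2 + 7·C(i,1) + 10·C(i,2) + 6·C(i,3).
At i = 17: i = 17, so u_{17} = -2 + 119 + 1360 + 4080 = 5557.

5557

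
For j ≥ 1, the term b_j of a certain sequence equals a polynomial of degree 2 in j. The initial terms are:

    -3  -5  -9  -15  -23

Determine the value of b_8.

1st diffs: -2, -4, -6, -8.
2nd diffs: -2, -2, -2 (constant).
Newton forward-difference form: b_j = -3 + (-2)·C(j-1,1) + (-2)·C(j-1,2).
At j = 8: j-1 = 7, so b_8 = -3 - 14 - 42 = -59.

-59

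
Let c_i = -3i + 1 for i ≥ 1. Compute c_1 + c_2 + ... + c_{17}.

Over i = 1..17: Σi = 153.
Total = (-3)·153 + (1)·17 = -442.

-442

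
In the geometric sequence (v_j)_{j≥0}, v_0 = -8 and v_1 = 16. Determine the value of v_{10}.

Common ratio r = -2.
v_j = (-8)·(-2)^(j-0).
v_{10} = (-8)·(-2)^10 = -8192.

-8192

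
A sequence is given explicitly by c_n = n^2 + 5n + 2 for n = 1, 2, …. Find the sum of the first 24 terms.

Over n = 1..24: Σn = 300, Σn² = 4900.
Total = (1)·4900 + (5)·300 + (2)·24 = 6448.

6448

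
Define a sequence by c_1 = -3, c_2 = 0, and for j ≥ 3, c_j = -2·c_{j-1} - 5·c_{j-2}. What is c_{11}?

Step forward from the initial values:
c_3 = 15;  c_4 = -30;  c_5 = -15;  c_6 = 180;  c_7 = -285;  c_8 = -330;  c_9 = 2085;  c_{10} = -2520;  c_{11} = -5385.

-5385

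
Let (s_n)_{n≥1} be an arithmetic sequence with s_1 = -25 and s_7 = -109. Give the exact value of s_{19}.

-277

Common difference d = (-109 - (-25)) / (7 - 1) = -14.
s_n = -25 + (n - 1)·(-14).
s_{19} = -25 + 18·(-14) = -277.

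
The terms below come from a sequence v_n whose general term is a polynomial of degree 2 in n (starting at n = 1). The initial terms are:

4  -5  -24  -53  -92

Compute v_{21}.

1st diffs: -9, -19, -29, -39.
2nd diffs: -10, -10, -10 (constant).
So v_n = -5n^2 + 6n + 3.
Evaluating at n = 21 gives v_{21} = -2076.

-2076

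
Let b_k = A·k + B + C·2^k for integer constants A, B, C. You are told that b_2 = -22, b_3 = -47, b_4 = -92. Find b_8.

At k = 2, 3, 4: 2A + B + 4C = -22; 3A + B + 8C = -47; 4A + B + 16C = -92.
Subtracting the first from the second: A + 4C = -25.
Subtracting the second from the third: A + 8C = -45.
Solving: C = -5, A = -5, then B = 8.
So b_k = -5·k + 8 + (-5)·2^k; at k=8 this is -1312.

-1312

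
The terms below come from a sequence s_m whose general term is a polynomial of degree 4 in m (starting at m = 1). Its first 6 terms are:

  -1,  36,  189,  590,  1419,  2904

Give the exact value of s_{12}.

1st diffs: 37, 153, 401, 829, 1485.
2nd diffs: 116, 248, 428, 656.
3rd diffs: 132, 180, 228.
4th diffs: 48, 48 (constant).
Newton forward-difference form: s_m = -1 + 37·C(m-1,1) + 116·C(m-1,2) + 132·C(m-1,3) + 48·C(m-1,4).
At m = 12: m-1 = 11, so s_{12} = -1 + 407 + 6380 + 21780 + 15840 = 44406.

44406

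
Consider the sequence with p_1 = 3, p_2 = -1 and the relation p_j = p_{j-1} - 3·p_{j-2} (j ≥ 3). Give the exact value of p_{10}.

Iterate the recurrence:
p_3 = -10  p_4 = -7  p_5 = 23  p_6 = 44  p_7 = -25  p_8 = -157  p_9 = -82  p_{10} = 389.

389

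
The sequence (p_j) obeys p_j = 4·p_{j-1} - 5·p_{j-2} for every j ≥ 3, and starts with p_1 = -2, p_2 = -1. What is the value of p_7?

366

Compute successive terms:
p_3 = 6; p_4 = 29; p_5 = 86; p_6 = 199; p_7 = 366.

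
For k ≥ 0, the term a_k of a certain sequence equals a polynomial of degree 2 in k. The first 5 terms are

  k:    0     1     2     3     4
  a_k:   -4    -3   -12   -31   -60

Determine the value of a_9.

-355

1st diffs: 1, -9, -19, -29.
2nd diffs: -10, -10, -10 (constant).
Newton forward-difference form: a_k = -4 + 1·C(k,1) + (-10)·C(k,2).
At k = 9: k = 9, so a_9 = -4 + 9 - 360 = -355.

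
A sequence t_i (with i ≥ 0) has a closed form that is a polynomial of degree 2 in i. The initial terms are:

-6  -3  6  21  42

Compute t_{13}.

1st diffs: 3, 9, 15, 21.
2nd diffs: 6, 6, 6 (constant).
So t_i = 3i^2 - 6.
Evaluating at i = 13 gives t_{13} = 501.

501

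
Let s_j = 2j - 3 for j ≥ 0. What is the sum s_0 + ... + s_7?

Over j = 0..7: Σj = 28.
Total = (2)·28 + (-3)·8 = 32.

32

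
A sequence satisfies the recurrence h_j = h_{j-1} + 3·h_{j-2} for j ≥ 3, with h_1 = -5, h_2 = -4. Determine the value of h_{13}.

-64885

h_3 = -19, h_4 = -31, h_5 = -88, …, h_{10} = -5287, h_{11} = -12256, h_{12} = -28117, h_{13} = -64885.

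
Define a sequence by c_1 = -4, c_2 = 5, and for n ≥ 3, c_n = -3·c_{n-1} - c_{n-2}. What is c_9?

Step forward from the initial values:
c_3 = -11;  c_4 = 28;  c_5 = -73;  c_6 = 191;  c_7 = -500;  c_8 = 1309;  c_9 = -3427.

-3427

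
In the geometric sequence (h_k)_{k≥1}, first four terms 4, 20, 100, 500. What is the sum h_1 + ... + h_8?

Common ratio r = 5.
h_k = 4·5^(k-1).
S = 4·(5^8 - 1)/(5 - 1) = 4·(390625 - 1)/(4) = 390624.

390624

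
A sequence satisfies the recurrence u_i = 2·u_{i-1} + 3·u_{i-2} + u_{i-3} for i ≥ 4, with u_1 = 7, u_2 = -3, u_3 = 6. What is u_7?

u_4 = 10; u_5 = 35; u_6 = 106; u_7 = 327.

327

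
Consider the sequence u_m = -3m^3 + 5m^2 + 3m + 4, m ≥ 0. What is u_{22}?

u_{22} = -3·22^3 + 5·22^2 + 3·22 + 4 = -29454.

-29454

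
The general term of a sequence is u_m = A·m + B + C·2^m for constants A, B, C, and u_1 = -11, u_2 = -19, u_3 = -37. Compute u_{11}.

-10221

Plug in m = 1, 2, 3: A + B + 2C = -11; 2A + B + 4C = -19; 3A + B + 8C = -37.
Subtracting the first from the second: A + 2C = -8.
Subtracting the second from the third: A + 4C = -18.
Solving: C = -5, A = 2, then B = -3.
So u_m = 2·m + (-3) + (-5)·2^m; at m=11 this is -10221.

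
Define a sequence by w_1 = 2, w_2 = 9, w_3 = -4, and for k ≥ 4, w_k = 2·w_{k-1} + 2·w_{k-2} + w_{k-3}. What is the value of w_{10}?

4564

w_4 = 12, w_5 = 25, w_6 = 70, w_7 = 202, w_8 = 569, w_9 = 1612, w_{10} = 4564.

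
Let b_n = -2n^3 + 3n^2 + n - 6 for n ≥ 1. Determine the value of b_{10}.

b_{10} = -2·10^3 + 3·10^2 + 1·10 - 6 = -1696.

-1696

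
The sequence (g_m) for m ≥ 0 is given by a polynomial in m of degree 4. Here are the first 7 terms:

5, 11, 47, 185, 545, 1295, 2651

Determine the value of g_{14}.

1st diffs: 6, 36, 138, 360, 750, 1356.
2nd diffs: 30, 102, 222, 390, 606.
3rd diffs: 72, 120, 168, 216.
4th diffs: 48, 48, 48 (constant).
Newton forward-difference form: g_m = 5 + 6·C(m,1) + 30·C(m,2) + 72·C(m,3) + 48·C(m,4).
At m = 14: m = 14, so g_{14} = 5 + 84 + 2730 + 26208 + 48048 = 77075.

77075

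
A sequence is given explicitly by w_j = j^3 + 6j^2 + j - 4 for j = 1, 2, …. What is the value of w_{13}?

w_{13} = 1·13^3 + 6·13^2 + 1·13 - 4 = 3220.

3220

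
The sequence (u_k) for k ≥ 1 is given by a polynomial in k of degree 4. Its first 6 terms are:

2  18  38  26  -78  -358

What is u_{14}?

1st diffs: 16, 20, -12, -104, -280.
2nd diffs: 4, -32, -92, -176.
3rd diffs: -36, -60, -84.
4th diffs: -24, -24 (constant).
So u_k = -k^4 + 4k^3 + 3k^2 - 6k + 2.
Evaluating at k = 14 gives u_{14} = -26934.

-26934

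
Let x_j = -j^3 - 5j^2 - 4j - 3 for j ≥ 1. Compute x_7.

-619

x_7 = -1·7^3 - 5·7^2 - 4·7 - 3 = -619.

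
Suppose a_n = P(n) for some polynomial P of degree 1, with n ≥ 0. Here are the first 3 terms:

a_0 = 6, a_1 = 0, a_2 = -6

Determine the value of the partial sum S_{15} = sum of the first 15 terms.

1st diffs: -6, -6 (constant).
So a_n = -6n + 6.
Continuing: …, -12, -18, -24, -30, …, a_{14} = -78.
Summing n = 0..14 (15 terms) gives -540.

-540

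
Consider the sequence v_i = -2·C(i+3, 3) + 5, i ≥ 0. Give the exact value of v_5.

C(8, 3) = 56, so v_5 = -107.

-107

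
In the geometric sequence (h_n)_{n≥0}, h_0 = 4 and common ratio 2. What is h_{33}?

h_n = 4·2^(n-0).
h_{33} = 4·2^33 = 34359738368.

34359738368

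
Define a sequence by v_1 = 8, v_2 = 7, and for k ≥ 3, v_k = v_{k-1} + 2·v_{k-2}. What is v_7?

Iterate the recurrence:
v_3 = 23; v_4 = 37; v_5 = 83; v_6 = 157; v_7 = 323.
(Characteristic roots are 2 and -1.)

323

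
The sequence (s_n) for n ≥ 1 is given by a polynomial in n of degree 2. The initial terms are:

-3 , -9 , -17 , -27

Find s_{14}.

1st diffs: -6, -8, -10.
2nd diffs: -2, -2 (constant).
Newton forward-difference form: s_n = -3 + (-6)·C(n-1,1) + (-2)·C(n-1,2).
At n = 14: n-1 = 13, so s_{14} = -3 - 78 - 156 = -237.

-237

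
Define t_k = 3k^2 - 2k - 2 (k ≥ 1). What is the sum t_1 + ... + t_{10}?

1025

Over k = 1..10: Σk = 55, Σk² = 385.
Total = (3)·385 + (-2)·55 + (-2)·10 = 1025.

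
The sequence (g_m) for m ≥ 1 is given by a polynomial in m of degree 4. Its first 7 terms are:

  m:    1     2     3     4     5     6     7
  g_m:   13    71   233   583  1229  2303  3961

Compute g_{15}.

64889

1st diffs: 58, 162, 350, 646, 1074, 1658.
2nd diffs: 104, 188, 296, 428, 584.
3rd diffs: 84, 108, 132, 156.
4th diffs: 24, 24, 24 (constant).
Newton forward-difference form: g_m = 13 + 58·C(m-1,1) + 104·C(m-1,2) + 84·C(m-1,3) + 24·C(m-1,4).
At m = 15: m-1 = 14, so g_{15} = 13 + 812 + 9464 + 30576 + 24024 = 64889.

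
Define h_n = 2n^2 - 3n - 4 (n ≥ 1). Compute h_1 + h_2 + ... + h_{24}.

8804

Over n = 1..24: Σn = 300, Σn² = 4900.
Total = (2)·4900 + (-3)·300 + (-4)·24 = 8804.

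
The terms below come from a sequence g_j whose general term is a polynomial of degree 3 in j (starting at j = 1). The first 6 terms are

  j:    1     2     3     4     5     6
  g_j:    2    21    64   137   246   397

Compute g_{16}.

5537

1st diffs: 19, 43, 73, 109, 151.
2nd diffs: 24, 30, 36, 42.
3rd diffs: 6, 6, 6 (constant).
So g_j = j^3 + 6j^2 - 6j + 1.
Evaluating at j = 16 gives g_{16} = 5537.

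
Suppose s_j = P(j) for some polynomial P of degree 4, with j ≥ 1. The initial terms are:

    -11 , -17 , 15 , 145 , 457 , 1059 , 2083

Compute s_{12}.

1st diffs: -6, 32, 130, 312, 602, 1024.
2nd diffs: 38, 98, 182, 290, 422.
3rd diffs: 60, 84, 108, 132.
4th diffs: 24, 24, 24 (constant).
Newton forward-difference form: s_j = -11 + (-6)·C(j-1,1) + 38·C(j-1,2) + 60·C(j-1,3) + 24·C(j-1,4).
At j = 12: j-1 = 11, so s_{12} = -11 - 66 + 2090 + 9900 + 7920 = 19833.

19833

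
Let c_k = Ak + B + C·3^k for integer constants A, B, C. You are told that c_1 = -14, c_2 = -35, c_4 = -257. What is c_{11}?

-531476

Plug in k = 1, 2, 4: A + B + 3C = -14; 2A + B + 9C = -35; 4A + B + 81C = -257.
Subtracting the first from the second: A + 6C = -21.
Subtracting the second from the third: 2A + 72C = -222.
Solving: C = -3, A = -3, then B = -2.
So c_k = -3·k + (-2) + (-3)·3^k; at k=11 this is -531476.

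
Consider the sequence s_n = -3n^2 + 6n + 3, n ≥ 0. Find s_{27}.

s_{27} = -3·27^2 + 6·27 + 3 = -2022.

-2022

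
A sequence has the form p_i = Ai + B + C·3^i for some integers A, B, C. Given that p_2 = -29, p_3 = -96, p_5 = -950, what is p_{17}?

-516560570

Write the equations: 2A + B + 9C = -29; 3A + B + 27C = -96; 5A + B + 243C = -950.
Subtracting the first from the second: A + 18C = -67.
Subtracting the second from the third: 2A + 216C = -854.
Solving: C = -4, A = 5, then B = -3.
Therefore p_{17} = 85 + (-3) + (-4)·129140163 = -516560570.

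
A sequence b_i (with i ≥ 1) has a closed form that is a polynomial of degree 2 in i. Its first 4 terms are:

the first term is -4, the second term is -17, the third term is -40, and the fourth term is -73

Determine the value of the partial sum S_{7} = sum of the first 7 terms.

-651

1st diffs: -13, -23, -33.
2nd diffs: -10, -10 (constant).
Newton forward-difference form: b_i = -4 + (-13)·C(i-1,1) + (-10)·C(i-1,2).
Continuing: -116, -169, -232.
Summing i = 1..7 (7 terms) gives -651.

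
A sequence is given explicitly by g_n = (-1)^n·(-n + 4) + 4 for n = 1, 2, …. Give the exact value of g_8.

(-1)^8 = 1; -n + 4 at n=8 is -4; so g_8 = 0.

0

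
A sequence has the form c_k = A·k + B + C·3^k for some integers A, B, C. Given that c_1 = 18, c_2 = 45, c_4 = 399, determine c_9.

At k = 1, 2, 4: A + B + 3C = 18; 2A + B + 9C = 45; 4A + B + 81C = 399.
Subtracting the first from the second: A + 6C = 27.
Subtracting the second from the third: 2A + 72C = 354.
Solving: C = 5, A = -3, then B = 6.
Hence c_9 = -3·9 + 6 + 5·19683 = 98394.

98394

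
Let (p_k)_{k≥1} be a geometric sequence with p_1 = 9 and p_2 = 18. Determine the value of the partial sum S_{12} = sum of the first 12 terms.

Common ratio r = 2.
p_k = 9·2^(k-1).
S = 9·(2^12 - 1)/(2 - 1) = 9·(4096 - 1)/(1) = 36855.

36855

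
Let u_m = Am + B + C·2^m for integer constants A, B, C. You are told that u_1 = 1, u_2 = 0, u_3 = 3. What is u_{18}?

524200

At m = 1, 2, 3: A + B + 2C = 1; 2A + B + 4C = 0; 3A + B + 8C = 3.
Subtracting the first from the second: A + 2C = -1.
Subtracting the second from the third: A + 4C = 3.
Solving: C = 2, A = -5, then B = 2.
So u_m = -5·m + 2 + 2·2^m; at m=18 this is 524200.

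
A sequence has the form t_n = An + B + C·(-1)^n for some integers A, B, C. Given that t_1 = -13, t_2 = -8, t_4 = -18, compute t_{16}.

Write the equations: A + B - C = -13; 2A + B + C = -8; 4A + B + C = -18.
Subtracting the first from the second: A + 2C = 5.
Subtracting the second from the third: 2A = -10.
Solving: C = 5, A = -5, then B = -3.
Hence t_{16} = -5·16 + (-3) + 5·1 = -78.

-78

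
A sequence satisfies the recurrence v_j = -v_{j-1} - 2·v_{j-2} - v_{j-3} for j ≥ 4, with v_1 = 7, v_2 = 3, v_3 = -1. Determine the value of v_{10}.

Iterate the recurrence:
v_4 = -12, v_5 = 11, v_6 = 14, v_7 = -24, v_8 = -15, v_9 = 49, v_{10} = 5.

5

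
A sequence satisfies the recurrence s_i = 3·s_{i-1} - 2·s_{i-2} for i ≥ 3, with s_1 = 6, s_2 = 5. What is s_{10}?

s_3 = 3;  s_4 = -1;  s_5 = -9;  s_6 = -25;  s_7 = -57;  s_8 = -121;  s_9 = -249;  s_{10} = -505.
(Characteristic roots are 2 and 1.)

-505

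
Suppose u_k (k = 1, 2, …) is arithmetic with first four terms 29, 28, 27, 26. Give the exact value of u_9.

Common difference d = -1.
u_k = 29 + (k - 1)·(-1).
u_9 = 29 + 8·(-1) = 21.

21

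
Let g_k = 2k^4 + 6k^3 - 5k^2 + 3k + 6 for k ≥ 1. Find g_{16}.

154422

g_{16} = 2·16^4 + 6·16^3 - 5·16^2 + 3·16 + 6 = 154422.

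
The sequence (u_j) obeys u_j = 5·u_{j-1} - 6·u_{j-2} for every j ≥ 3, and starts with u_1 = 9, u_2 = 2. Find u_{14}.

Iterate the recurrence:
u_3 = -44  u_4 = -232  u_5 = -896  …  u_{11} = -919184  u_{12} = -2783152  u_{13} = -8400656  u_{14} = -25304368.
(Characteristic roots are 3 and 2.)

-25304368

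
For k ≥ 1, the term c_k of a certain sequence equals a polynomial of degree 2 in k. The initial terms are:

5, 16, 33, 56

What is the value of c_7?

161

1st diffs: 11, 17, 23.
2nd diffs: 6, 6 (constant).
So c_k = 3k^2 + 2k.
Evaluating at k = 7 gives c_7 = 161.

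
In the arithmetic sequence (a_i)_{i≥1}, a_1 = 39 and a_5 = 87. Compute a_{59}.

Common difference d = (87 - 39) / (5 - 1) = 12.
a_i = 39 + (i - 1)·12.
a_{59} = 39 + 58·12 = 735.

735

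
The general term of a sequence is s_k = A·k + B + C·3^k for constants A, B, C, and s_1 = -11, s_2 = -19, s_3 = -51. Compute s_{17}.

At k = 1, 2, 3: A + B + 3C = -11; 2A + B + 9C = -19; 3A + B + 27C = -51.
Subtracting the first from the second: A + 6C = -8.
Subtracting the second from the third: A + 18C = -32.
Solving: C = -2, A = 4, then B = -9.
Therefore s_{17} = 68 + (-9) + (-2)·129140163 = -258280267.

-258280267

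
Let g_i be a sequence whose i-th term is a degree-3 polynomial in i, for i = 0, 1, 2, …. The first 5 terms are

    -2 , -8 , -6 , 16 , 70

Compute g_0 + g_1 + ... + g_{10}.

4928

1st diffs: -6, 2, 22, 54.
2nd diffs: 8, 20, 32.
3rd diffs: 12, 12 (constant).
Newton forward-difference form: g_i = -2 + (-6)·C(i,1) + 8·C(i,2) + 12·C(i,3).
Continuing: …, 168, 322, 544, 846, …, g_{10} = 1738.
Summing i = 0..10 (11 terms) gives 4928.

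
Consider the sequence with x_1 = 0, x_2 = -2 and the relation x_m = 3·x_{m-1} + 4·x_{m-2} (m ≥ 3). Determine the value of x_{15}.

Compute successive terms:
x_3 = -6  x_4 = -26  x_5 = -102  …  x_{12} = -1677722  x_{13} = -6710886  x_{14} = -26843546  x_{15} = -107374182.
(Characteristic roots are 4 and -1.)

-107374182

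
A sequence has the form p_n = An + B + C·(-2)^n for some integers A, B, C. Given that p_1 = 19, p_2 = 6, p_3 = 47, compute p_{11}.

The three given values yield: A + B - 2C = 19; 2A + B + 4C = 6; 3A + B - 8C = 47.
Subtracting the first from the second: A + 6C = -13.
Subtracting the second from the third: A - 12C = 41.
Solving: C = -3, A = 5, then B = 8.
Therefore p_{11} = 55 + 8 + (-3)·(-2048) = 6207.

6207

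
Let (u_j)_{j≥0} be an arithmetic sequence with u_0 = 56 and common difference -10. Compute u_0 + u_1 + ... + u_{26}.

-1998

u_j = 56 + (j - 0)·(-10).
u_{26} = -204; S = 27·(56 + (-204))/2 = -1998.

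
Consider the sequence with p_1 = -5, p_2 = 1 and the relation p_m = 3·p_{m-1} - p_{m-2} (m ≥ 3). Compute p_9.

Iterate the recurrence:
p_3 = 8;  p_4 = 23;  p_5 = 61;  p_6 = 160;  p_7 = 419;  p_8 = 1097;  p_9 = 2872.

2872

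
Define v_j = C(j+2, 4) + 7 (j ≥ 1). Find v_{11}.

C(13, 4) = 715, so v_{11} = 722.

722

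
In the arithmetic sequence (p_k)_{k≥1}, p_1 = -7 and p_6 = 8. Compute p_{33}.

Common difference d = (8 - (-7)) / (6 - 1) = 3.
p_k = -7 + (k - 1)·3.
p_{33} = -7 + 32·3 = 89.

89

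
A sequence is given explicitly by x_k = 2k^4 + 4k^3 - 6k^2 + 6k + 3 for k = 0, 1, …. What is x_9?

x_9 = 2·9^4 + 4·9^3 - 6·9^2 + 6·9 + 3 = 15609.

15609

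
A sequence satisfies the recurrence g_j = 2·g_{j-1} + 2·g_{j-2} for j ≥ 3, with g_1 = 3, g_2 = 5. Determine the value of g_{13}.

Compute successive terms:
g_3 = 16, g_4 = 42, g_5 = 116, …, g_{10} = 17616, g_{11} = 48128, g_{12} = 131488, g_{13} = 359232.

359232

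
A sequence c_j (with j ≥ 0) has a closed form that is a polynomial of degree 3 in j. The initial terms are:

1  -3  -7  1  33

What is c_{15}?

5401

1st diffs: -4, -4, 8, 32.
2nd diffs: 0, 12, 24.
3rd diffs: 12, 12 (constant).
Newton forward-difference form: c_j = 1 + (-4)·C(j,1) + 12·C(j,3).
At j = 15: j = 15, so c_{15} = 1 - 60 + 5460 = 5401.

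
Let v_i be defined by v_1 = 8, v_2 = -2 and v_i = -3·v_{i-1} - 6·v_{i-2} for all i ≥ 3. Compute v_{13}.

Applying the relation repeatedly:
v_3 = -42  v_4 = 138  v_5 = -162  …  v_{10} = 24138  v_{11} = -71442  v_{12} = 69498  v_{13} = 220158.

220158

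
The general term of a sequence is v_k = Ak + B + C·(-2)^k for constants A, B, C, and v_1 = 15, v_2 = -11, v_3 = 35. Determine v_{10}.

Write the equations: A + B - 2C = 15; 2A + B + 4C = -11; 3A + B - 8C = 35.
Subtracting the first from the second: A + 6C = -26.
Subtracting the second from the third: A - 12C = 46.
Solving: C = -4, A = -2, then B = 9.
Therefore v_{10} = -20 + 9 + (-4)·1024 = -4107.

-4107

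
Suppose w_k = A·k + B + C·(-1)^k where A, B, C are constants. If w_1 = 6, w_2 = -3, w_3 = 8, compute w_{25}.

At k = 1, 2, 3: A + B - C = 6; 2A + B + C = -3; 3A + B - C = 8.
Subtracting the first from the second: A + 2C = -9.
Subtracting the second from the third: A - 2C = 11.
Solving: C = -5, A = 1, then B = 0.
Hence w_{25} = 1·25 + 0 + (-5)·(-1) = 30.

30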